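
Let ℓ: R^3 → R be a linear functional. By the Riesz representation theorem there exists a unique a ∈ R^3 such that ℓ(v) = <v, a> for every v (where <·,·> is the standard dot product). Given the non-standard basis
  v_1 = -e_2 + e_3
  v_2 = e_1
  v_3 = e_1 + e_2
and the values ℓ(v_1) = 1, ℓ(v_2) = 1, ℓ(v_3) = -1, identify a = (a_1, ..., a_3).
a = (1, -2, -1)

Write a = (a_1, ..., a_3) in the standard basis. For each basis vector v_i, ℓ(v_i) = <v_i, a> is a linear equation in the a_j's. Collect the n equations into a matrix system V a = ℓ, where row i of V is v_i (expressed in the standard basis). Since V is invertible (lower-triangular with 1s on the diagonal, up to permutation), solve by back-substitution:
  V =
[[0, -1, 1],
 [1, 0, 0],
 [1, 1, 0]]
  V a = (1, 1, -1)
Solving gives a = (1, -2, -1).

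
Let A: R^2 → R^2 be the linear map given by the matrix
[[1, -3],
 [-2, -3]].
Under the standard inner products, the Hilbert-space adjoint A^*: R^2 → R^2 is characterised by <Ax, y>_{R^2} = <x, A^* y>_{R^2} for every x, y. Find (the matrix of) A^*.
A^* = A^T =
[[1, -2],
 [-3, -3]]

For real matrices with standard dot products, the defining identity <Ax, y> = <x, A^* y> gives (Ax)^T y = x^T (A^*) y, i.e. x^T A^T y = x^T (A^*) y. Since this holds for all x, y, we must have A^* = A^T. Therefore
A^* =
[[1, -2],
 [-3, -3]].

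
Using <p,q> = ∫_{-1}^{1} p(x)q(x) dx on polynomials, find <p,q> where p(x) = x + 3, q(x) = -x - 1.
<p,q> = -20/3

Expand the product: p(x)·q(x) = -x^2 - 4*x - 3.
∫_{-1}^{1} of each monomial x^k gives [2/(k+1) if k even, 0 if k odd]. Integrating term-by-term (or equivalently evaluating the antiderivative F(x) = -x^3/3 - 2*x^2 - 3*x at the endpoints):
  F(1) − F(−1) = -16/3 − (4/3) = -20/3.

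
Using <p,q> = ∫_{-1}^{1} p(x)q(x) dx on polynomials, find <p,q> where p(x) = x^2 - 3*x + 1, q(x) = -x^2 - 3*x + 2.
<p,q> = 154/15

Expand the product: p(x)·q(x) = -x^4 + 10*x^2 - 9*x + 2.
∫_{-1}^{1} of each monomial x^k gives [2/(k+1) if k even, 0 if k odd]. Integrating term-by-term (or equivalently evaluating the antiderivative F(x) = -x^5/5 + 10*x^3/3 - 9*x^2/2 + 2*x at the endpoints):
  F(1) − F(−1) = 19/30 − (-289/30) = 154/15.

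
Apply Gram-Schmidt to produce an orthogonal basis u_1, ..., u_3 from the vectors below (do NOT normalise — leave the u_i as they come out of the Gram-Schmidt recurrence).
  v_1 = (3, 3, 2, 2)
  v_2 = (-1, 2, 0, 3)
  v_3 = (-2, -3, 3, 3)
Orthogonal basis:
  u_1 = (3, 3, 2, 2)
  u_2 = (-53/26, 25/26, -9/13, 30/13)
  u_3 = (-148/283, -902/283, 1023/283, 552/283)

Apply the Gram-Schmidt recurrence
  u_1 = v_1
  u_i = v_i − Σ_{j<i} ((v_i · u_j) / (u_j · u_j)) · u_j.

Step by step this gives:
  u_1 = (3, 3, 2, 2)
  u_2 = (-53/26, 25/26, -9/13, 30/13)
  u_3 = (-148/283, -902/283, 1023/283, 552/283)

Orthogonality check:
  u_2 · u_1 = 0 (should be 0)
  u_3 · u_1 = 0 (should be 0)
  u_3 · u_2 = 0 (should be 0)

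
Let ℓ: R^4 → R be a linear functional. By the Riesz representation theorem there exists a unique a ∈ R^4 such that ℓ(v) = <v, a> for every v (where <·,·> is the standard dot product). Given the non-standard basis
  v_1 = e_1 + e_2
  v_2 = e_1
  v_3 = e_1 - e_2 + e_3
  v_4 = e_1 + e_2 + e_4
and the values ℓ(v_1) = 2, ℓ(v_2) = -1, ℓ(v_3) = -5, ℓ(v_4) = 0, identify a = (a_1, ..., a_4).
a = (-1, 3, -1, -2)

Write a = (a_1, ..., a_4) in the standard basis. For each basis vector v_i, ℓ(v_i) = <v_i, a> is a linear equation in the a_j's. Collect the n equations into a matrix system V a = ℓ, where row i of V is v_i (expressed in the standard basis). Since V is invertible (lower-triangular with 1s on the diagonal, up to permutation), solve by back-substitution:
  V =
[[1, 1, 0, 0],
 [1, 0, 0, 0],
 [1, -1, 1, 0],
 [1, 1, 0, 1]]
  V a = (2, -1, -5, 0)
Solving gives a = (-1, 3, -1, -2).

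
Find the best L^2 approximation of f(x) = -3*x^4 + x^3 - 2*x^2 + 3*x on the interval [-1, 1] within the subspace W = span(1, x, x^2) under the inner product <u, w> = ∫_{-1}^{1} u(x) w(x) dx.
g(x) = -32*x^2/7 + 18*x/5 + 9/35

The best approximation g ∈ W is the orthogonal projection of f onto W. Writing g = a_0 + a_1 x + a_2 x^2, the coefficients solve the normal equations G · a = b where
  G_{ij} = <φ_i, φ_j> and b_i = <f, φ_i>, with φ_0 = 1, φ_1 = x, φ_2 = x^2.
G =
  [2, 0, 2/3]
  [0, 2/3, 0]
  [2/3, 0, 2/5],
b = (-38/15, 12/5, -58/35).
Solving gives a_0 = 9/35, a_1 = 18/5, a_2 = -32/7, so
  g(x) = -32*x^2/7 + 18*x/5 + 9/35.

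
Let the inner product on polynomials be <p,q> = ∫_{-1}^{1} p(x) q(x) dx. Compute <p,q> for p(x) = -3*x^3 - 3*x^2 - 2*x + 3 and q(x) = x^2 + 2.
<p,q> = 44/5

Expand the product: p(x)·q(x) = -3*x^5 - 3*x^4 - 8*x^3 - 3*x^2 - 4*x + 6.
∫_{-1}^{1} of each monomial x^k gives [2/(k+1) if k even, 0 if k odd]. Integrating term-by-term (or equivalently evaluating the antiderivative F(x) = -x^6/2 - 3*x^5/5 - 2*x^4 - x^3 - 2*x^2 + 6*x at the endpoints):
  F(1) − F(−1) = -1/10 − (-89/10) = 44/5.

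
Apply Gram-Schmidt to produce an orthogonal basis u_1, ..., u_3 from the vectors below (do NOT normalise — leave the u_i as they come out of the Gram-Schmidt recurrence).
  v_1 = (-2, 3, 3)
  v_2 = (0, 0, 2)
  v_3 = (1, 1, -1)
Orthogonal basis:
  u_1 = (-2, 3, 3)
  u_2 = (6/11, -9/11, 13/11)
  u_3 = (15/13, 10/13, 0)

Apply the Gram-Schmidt recurrence
  u_1 = v_1
  u_i = v_i − Σ_{j<i} ((v_i · u_j) / (u_j · u_j)) · u_j.

Step by step this gives:
  u_1 = (-2, 3, 3)
  u_2 = (6/11, -9/11, 13/11)
  u_3 = (15/13, 10/13, 0)

Orthogonality check:
  u_2 · u_1 = 0 (should be 0)
  u_3 · u_1 = 0 (should be 0)
  u_3 · u_2 = 0 (should be 0)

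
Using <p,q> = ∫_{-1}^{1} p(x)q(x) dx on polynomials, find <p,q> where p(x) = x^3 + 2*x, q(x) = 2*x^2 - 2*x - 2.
<p,q> = -52/15

Expand the product: p(x)·q(x) = 2*x^5 - 2*x^4 + 2*x^3 - 4*x^2 - 4*x.
∫_{-1}^{1} of each monomial x^k gives [2/(k+1) if k even, 0 if k odd]. Integrating term-by-term (or equivalently evaluating the antiderivative F(x) = x^6/3 - 2*x^5/5 + x^4/2 - 4*x^3/3 - 2*x^2 at the endpoints):
  F(1) − F(−1) = -29/10 − (17/30) = -52/15.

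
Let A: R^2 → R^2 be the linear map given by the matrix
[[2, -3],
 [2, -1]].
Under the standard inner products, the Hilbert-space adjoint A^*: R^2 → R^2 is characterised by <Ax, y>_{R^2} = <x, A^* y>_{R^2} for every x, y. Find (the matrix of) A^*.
A^* = A^T =
[[2, 2],
 [-3, -1]]

For real matrices with standard dot products, the defining identity <Ax, y> = <x, A^* y> gives (Ax)^T y = x^T (A^*) y, i.e. x^T A^T y = x^T (A^*) y. Since this holds for all x, y, we must have A^* = A^T. Therefore
A^* =
[[2, 2],
 [-3, -1]].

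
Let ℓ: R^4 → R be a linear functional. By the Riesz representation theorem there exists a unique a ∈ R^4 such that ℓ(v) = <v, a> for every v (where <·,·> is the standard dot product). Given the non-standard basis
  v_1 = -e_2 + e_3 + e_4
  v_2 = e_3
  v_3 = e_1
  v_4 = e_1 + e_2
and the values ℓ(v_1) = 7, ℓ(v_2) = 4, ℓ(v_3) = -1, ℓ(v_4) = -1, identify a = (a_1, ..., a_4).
a = (-1, 0, 4, 3)

Write a = (a_1, ..., a_4) in the standard basis. For each basis vector v_i, ℓ(v_i) = <v_i, a> is a linear equation in the a_j's. Collect the n equations into a matrix system V a = ℓ, where row i of V is v_i (expressed in the standard basis). Since V is invertible (lower-triangular with 1s on the diagonal, up to permutation), solve by back-substitution:
  V =
[[0, -1, 1, 1],
 [0, 0, 1, 0],
 [1, 0, 0, 0],
 [1, 1, 0, 0]]
  V a = (7, 4, -1, -1)
Solving gives a = (-1, 0, 4, 3).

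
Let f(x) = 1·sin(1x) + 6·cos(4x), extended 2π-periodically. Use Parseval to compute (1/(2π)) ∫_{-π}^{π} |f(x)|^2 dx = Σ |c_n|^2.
Σ |c_n|^2 = 37/2

Expand |f|^2 and use orthogonality of {sin(nx), cos(mx)} on [-π, π]:
  ∫_{-π}^{π} sin(nx)^2 dx = π, ∫ cos(mx)^2 dx = π, and cross terms integrate to 0.
So ∫_{-π}^{π} f(x)^2 dx = 1^2 · π + 6^2 · π = (1 + 36)π.
Divide by 2π: (1 + 36)/2 = 37/2.
By Parseval, this equals Σ |c_n|^2.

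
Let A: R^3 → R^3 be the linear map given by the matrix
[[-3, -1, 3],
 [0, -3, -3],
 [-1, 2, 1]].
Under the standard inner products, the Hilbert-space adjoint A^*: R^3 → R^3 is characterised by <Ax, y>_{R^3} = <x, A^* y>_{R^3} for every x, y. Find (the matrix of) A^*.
A^* = A^T =
[[-3, 0, -1],
 [-1, -3, 2],
 [3, -3, 1]]

For real matrices with standard dot products, the defining identity <Ax, y> = <x, A^* y> gives (Ax)^T y = x^T (A^*) y, i.e. x^T A^T y = x^T (A^*) y. Since this holds for all x, y, we must have A^* = A^T. Therefore
A^* =
[[-3, 0, -1],
 [-1, -3, 2],
 [3, -3, 1]].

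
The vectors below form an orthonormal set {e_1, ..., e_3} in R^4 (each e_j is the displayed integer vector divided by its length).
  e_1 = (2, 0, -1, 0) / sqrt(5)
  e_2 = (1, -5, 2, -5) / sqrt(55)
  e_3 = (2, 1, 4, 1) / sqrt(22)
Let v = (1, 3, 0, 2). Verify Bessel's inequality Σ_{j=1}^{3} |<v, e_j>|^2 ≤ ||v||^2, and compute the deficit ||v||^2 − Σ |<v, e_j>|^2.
Σ |<v, e_j>|^2 = 27/2; ||v||^2 = 14; deficit = 1/2

Write each e_j = u_j / sqrt(<u_j, u_j>) where u_j is the displayed integer vector. Then <v, e_j> = <v, u_j> / sqrt(<u_j, u_j>), so |<v, e_j>|^2 = <v, u_j>^2 / <u_j, u_j>.
Coefficients: <v, e_1> = 2/sqrt(5), <v, e_2> = -24/sqrt(55), <v, e_3> = 7/sqrt(22).
Square and sum: Σ |<v, e_j>|^2 = 27/2.
Compute ||v||^2 = v·v = 14.
Deficit = 14 − 27/2 = 1/2 ≥ 0, confirming Bessel's inequality. (The deficit equals ||v − Σ <v,e_j> e_j||^2, the squared distance from v to span{e_j}.)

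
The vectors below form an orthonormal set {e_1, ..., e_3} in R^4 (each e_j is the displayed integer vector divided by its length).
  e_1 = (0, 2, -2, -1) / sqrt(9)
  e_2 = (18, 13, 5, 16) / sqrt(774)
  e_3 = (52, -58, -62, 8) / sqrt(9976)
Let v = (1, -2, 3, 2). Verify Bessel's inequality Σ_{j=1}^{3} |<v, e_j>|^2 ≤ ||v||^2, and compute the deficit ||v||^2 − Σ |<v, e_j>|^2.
Σ |<v, e_j>|^2 = 521/29; ||v||^2 = 18; deficit = 1/29

Write each e_j = u_j / sqrt(<u_j, u_j>) where u_j is the displayed integer vector. Then <v, e_j> = <v, u_j> / sqrt(<u_j, u_j>), so |<v, e_j>|^2 = <v, u_j>^2 / <u_j, u_j>.
Coefficients: <v, e_1> = -12/sqrt(9), <v, e_2> = 39/sqrt(774), <v, e_3> = -2/sqrt(9976).
Square and sum: Σ |<v, e_j>|^2 = 521/29.
Compute ||v||^2 = v·v = 18.
Deficit = 18 − 521/29 = 1/29 ≥ 0, confirming Bessel's inequality. (The deficit equals ||v − Σ <v,e_j> e_j||^2, the squared distance from v to span{e_j}.)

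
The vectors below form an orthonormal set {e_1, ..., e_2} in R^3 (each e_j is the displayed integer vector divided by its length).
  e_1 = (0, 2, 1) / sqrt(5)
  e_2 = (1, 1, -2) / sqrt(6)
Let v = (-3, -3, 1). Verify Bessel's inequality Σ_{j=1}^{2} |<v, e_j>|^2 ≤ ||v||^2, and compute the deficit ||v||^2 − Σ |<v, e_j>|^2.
Σ |<v, e_j>|^2 = 47/3; ||v||^2 = 19; deficit = 10/3

Write each e_j = u_j / sqrt(<u_j, u_j>) where u_j is the displayed integer vector. Then <v, e_j> = <v, u_j> / sqrt(<u_j, u_j>), so |<v, e_j>|^2 = <v, u_j>^2 / <u_j, u_j>.
Coefficients: <v, e_1> = -5/sqrt(5), <v, e_2> = -8/sqrt(6).
Square and sum: Σ |<v, e_j>|^2 = 47/3.
Compute ||v||^2 = v·v = 19.
Deficit = 19 − 47/3 = 10/3 ≥ 0, confirming Bessel's inequality. (The deficit equals ||v − Σ <v,e_j> e_j||^2, the squared distance from v to span{e_j}.)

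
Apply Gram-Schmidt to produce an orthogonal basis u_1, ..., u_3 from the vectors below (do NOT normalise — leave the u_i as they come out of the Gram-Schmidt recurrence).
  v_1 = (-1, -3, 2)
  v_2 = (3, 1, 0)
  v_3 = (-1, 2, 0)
Orthogonal basis:
  u_1 = (-1, -3, 2)
  u_2 = (18/7, -2/7, 6/7)
  u_3 = (-7/26, 21/26, 14/13)

Apply the Gram-Schmidt recurrence
  u_1 = v_1
  u_i = v_i − Σ_{j<i} ((v_i · u_j) / (u_j · u_j)) · u_j.

Step by step this gives:
  u_1 = (-1, -3, 2)
  u_2 = (18/7, -2/7, 6/7)
  u_3 = (-7/26, 21/26, 14/13)

Orthogonality check:
  u_2 · u_1 = 0 (should be 0)
  u_3 · u_1 = 0 (should be 0)
  u_3 · u_2 = 0 (should be 0)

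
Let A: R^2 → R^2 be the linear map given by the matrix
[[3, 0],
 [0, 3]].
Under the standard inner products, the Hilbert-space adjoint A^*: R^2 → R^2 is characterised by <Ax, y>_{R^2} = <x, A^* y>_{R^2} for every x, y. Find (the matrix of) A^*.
A^* = A^T =
[[3, 0],
 [0, 3]]

For real matrices with standard dot products, the defining identity <Ax, y> = <x, A^* y> gives (Ax)^T y = x^T (A^*) y, i.e. x^T A^T y = x^T (A^*) y. Since this holds for all x, y, we must have A^* = A^T. Therefore
A^* =
[[3, 0],
 [0, 3]].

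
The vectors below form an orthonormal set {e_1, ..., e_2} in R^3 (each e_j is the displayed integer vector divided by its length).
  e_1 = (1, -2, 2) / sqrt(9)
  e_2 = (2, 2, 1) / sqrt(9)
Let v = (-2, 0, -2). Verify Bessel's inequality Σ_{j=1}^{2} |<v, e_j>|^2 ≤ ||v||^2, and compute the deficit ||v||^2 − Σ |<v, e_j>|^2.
Σ |<v, e_j>|^2 = 8; ||v||^2 = 8; deficit = 0

Write each e_j = u_j / sqrt(<u_j, u_j>) where u_j is the displayed integer vector. Then <v, e_j> = <v, u_j> / sqrt(<u_j, u_j>), so |<v, e_j>|^2 = <v, u_j>^2 / <u_j, u_j>.
Coefficients: <v, e_1> = -6/sqrt(9), <v, e_2> = -6/sqrt(9).
Square and sum: Σ |<v, e_j>|^2 = 8.
Compute ||v||^2 = v·v = 8.
Deficit = 8 − 8 = 0 ≥ 0, confirming Bessel's inequality. (The deficit equals ||v − Σ <v,e_j> e_j||^2, the squared distance from v to span{e_j}.)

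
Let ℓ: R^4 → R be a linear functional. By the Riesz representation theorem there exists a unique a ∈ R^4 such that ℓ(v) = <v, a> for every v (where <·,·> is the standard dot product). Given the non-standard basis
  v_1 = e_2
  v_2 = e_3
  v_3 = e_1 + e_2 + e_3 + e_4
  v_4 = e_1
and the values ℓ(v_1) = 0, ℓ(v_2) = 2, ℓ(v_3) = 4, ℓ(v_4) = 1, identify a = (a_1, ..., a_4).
a = (1, 0, 2, 1)

Write a = (a_1, ..., a_4) in the standard basis. For each basis vector v_i, ℓ(v_i) = <v_i, a> is a linear equation in the a_j's. Collect the n equations into a matrix system V a = ℓ, where row i of V is v_i (expressed in the standard basis). Since V is invertible (lower-triangular with 1s on the diagonal, up to permutation), solve by back-substitution:
  V =
[[0, 1, 0, 0],
 [0, 0, 1, 0],
 [1, 1, 1, 1],
 [1, 0, 0, 0]]
  V a = (0, 2, 4, 1)
Solving gives a = (1, 0, 2, 1).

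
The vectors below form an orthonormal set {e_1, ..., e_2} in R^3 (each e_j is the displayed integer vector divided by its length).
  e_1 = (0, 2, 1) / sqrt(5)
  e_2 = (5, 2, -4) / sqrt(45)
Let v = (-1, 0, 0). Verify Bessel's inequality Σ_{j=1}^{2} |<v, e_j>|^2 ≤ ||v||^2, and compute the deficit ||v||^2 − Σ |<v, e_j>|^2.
Σ |<v, e_j>|^2 = 5/9; ||v||^2 = 1; deficit = 4/9

Write each e_j = u_j / sqrt(<u_j, u_j>) where u_j is the displayed integer vector. Then <v, e_j> = <v, u_j> / sqrt(<u_j, u_j>), so |<v, e_j>|^2 = <v, u_j>^2 / <u_j, u_j>.
Coefficients: <v, e_1> = 0/sqrt(5), <v, e_2> = -5/sqrt(45).
Square and sum: Σ |<v, e_j>|^2 = 5/9.
Compute ||v||^2 = v·v = 1.
Deficit = 1 − 5/9 = 4/9 ≥ 0, confirming Bessel's inequality. (The deficit equals ||v − Σ <v,e_j> e_j||^2, the squared distance from v to span{e_j}.)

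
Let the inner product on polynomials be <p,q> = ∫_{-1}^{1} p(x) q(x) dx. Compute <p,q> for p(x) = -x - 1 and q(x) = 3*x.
<p,q> = -2

Expand the product: p(x)·q(x) = -3*x^2 - 3*x.
∫_{-1}^{1} of each monomial x^k gives [2/(k+1) if k even, 0 if k odd]. Integrating term-by-term (or equivalently evaluating the antiderivative F(x) = -x^3 - 3*x^2/2 at the endpoints):
  F(1) − F(−1) = -5/2 − (-1/2) = -2.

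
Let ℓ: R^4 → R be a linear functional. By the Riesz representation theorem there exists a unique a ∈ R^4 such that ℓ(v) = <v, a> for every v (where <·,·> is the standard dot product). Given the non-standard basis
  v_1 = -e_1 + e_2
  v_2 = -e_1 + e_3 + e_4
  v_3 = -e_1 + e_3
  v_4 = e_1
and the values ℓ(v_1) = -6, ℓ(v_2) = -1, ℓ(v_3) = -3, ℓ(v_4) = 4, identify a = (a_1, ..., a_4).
a = (4, -2, 1, 2)

Write a = (a_1, ..., a_4) in the standard basis. For each basis vector v_i, ℓ(v_i) = <v_i, a> is a linear equation in the a_j's. Collect the n equations into a matrix system V a = ℓ, where row i of V is v_i (expressed in the standard basis). Since V is invertible (lower-triangular with 1s on the diagonal, up to permutation), solve by back-substitution:
  V =
[[-1, 1, 0, 0],
 [-1, 0, 1, 1],
 [-1, 0, 1, 0],
 [1, 0, 0, 0]]
  V a = (-6, -1, -3, 4)
Solving gives a = (4, -2, 1, 2).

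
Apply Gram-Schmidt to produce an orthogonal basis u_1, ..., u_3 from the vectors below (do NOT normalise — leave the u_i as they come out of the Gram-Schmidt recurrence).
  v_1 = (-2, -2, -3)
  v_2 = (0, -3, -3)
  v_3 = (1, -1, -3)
Orthogonal basis:
  u_1 = (-2, -2, -3)
  u_2 = (30/17, -21/17, -6/17)
  u_3 = (5/9, 10/9, -10/9)

Apply the Gram-Schmidt recurrence
  u_1 = v_1
  u_i = v_i − Σ_{j<i} ((v_i · u_j) / (u_j · u_j)) · u_j.

Step by step this gives:
  u_1 = (-2, -2, -3)
  u_2 = (30/17, -21/17, -6/17)
  u_3 = (5/9, 10/9, -10/9)

Orthogonality check:
  u_2 · u_1 = 0 (should be 0)
  u_3 · u_1 = 0 (should be 0)
  u_3 · u_2 = 0 (should be 0)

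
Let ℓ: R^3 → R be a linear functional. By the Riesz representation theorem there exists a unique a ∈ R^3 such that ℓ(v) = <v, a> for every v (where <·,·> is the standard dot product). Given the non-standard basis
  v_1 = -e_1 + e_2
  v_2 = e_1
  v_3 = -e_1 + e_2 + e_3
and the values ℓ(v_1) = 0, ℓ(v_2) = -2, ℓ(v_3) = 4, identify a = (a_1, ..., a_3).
a = (-2, -2, 4)

Write a = (a_1, ..., a_3) in the standard basis. For each basis vector v_i, ℓ(v_i) = <v_i, a> is a linear equation in the a_j's. Collect the n equations into a matrix system V a = ℓ, where row i of V is v_i (expressed in the standard basis). Since V is invertible (lower-triangular with 1s on the diagonal, up to permutation), solve by back-substitution:
  V =
[[-1, 1, 0],
 [1, 0, 0],
 [-1, 1, 1]]
  V a = (0, -2, 4)
Solving gives a = (-2, -2, 4).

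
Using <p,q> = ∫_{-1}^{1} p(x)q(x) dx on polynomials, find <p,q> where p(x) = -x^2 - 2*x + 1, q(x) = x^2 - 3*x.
<p,q> = 64/15

Expand the product: p(x)·q(x) = -x^4 + x^3 + 7*x^2 - 3*x.
∫_{-1}^{1} of each monomial x^k gives [2/(k+1) if k even, 0 if k odd]. Integrating term-by-term (or equivalently evaluating the antiderivative F(x) = -x^5/5 + x^4/4 + 7*x^3/3 - 3*x^2/2 at the endpoints):
  F(1) − F(−1) = 53/60 − (-203/60) = 64/15.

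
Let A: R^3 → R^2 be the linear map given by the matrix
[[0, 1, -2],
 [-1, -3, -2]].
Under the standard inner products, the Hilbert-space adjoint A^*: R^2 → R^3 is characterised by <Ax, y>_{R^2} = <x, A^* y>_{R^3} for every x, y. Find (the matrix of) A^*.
A^* = A^T =
[[0, -1],
 [1, -3],
 [-2, -2]]

For real matrices with standard dot products, the defining identity <Ax, y> = <x, A^* y> gives (Ax)^T y = x^T (A^*) y, i.e. x^T A^T y = x^T (A^*) y. Since this holds for all x, y, we must have A^* = A^T. Therefore
A^* =
[[0, -1],
 [1, -3],
 [-2, -2]].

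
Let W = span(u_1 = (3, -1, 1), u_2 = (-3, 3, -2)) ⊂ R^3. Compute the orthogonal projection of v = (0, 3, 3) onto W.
proj_W(v) = (27/46, 57/46, -12/23)

Set up U = [u_1 | ... | u_2] ∈ R^(3×2). The projector onto W = col(U) is P = U (U^T U)^(-1) U^T.
Compute U^T U =
  [11, -14]
  [-14, 22],
and U^T v = (0, 3).
Solve U^T U · c = U^T v for the coefficients: c = (21/23, 33/46). The projection is proj_W(v) = U c.
Check: (v - proj_W(v)) · u_1 = 0  (should be 0).
Check: (v - proj_W(v)) · u_2 = 0  (should be 0).
Result: proj_W(v) = (27/46, 57/46, -12/23).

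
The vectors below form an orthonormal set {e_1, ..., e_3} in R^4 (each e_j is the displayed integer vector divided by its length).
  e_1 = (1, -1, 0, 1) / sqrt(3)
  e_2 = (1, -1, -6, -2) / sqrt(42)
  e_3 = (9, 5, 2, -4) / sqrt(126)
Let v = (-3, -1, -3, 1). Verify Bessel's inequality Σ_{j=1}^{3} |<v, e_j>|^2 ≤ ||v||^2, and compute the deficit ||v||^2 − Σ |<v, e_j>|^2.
Σ |<v, e_j>|^2 = 19; ||v||^2 = 20; deficit = 1

Write each e_j = u_j / sqrt(<u_j, u_j>) where u_j is the displayed integer vector. Then <v, e_j> = <v, u_j> / sqrt(<u_j, u_j>), so |<v, e_j>|^2 = <v, u_j>^2 / <u_j, u_j>.
Coefficients: <v, e_1> = -1/sqrt(3), <v, e_2> = 14/sqrt(42), <v, e_3> = -42/sqrt(126).
Square and sum: Σ |<v, e_j>|^2 = 19.
Compute ||v||^2 = v·v = 20.
Deficit = 20 − 19 = 1 ≥ 0, confirming Bessel's inequality. (The deficit equals ||v − Σ <v,e_j> e_j||^2, the squared distance from v to span{e_j}.)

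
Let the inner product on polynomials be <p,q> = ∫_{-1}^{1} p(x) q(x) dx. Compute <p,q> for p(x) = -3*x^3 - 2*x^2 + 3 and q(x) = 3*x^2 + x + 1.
<p,q> = 106/15

Expand the product: p(x)·q(x) = -9*x^5 - 9*x^4 - 5*x^3 + 7*x^2 + 3*x + 3.
∫_{-1}^{1} of each monomial x^k gives [2/(k+1) if k even, 0 if k odd]. Integrating term-by-term (or equivalently evaluating the antiderivative F(x) = -3*x^6/2 - 9*x^5/5 - 5*x^4/4 + 7*x^3/3 + 3*x^2/2 + 3*x at the endpoints):
  F(1) − F(−1) = 137/60 − (-287/60) = 106/15.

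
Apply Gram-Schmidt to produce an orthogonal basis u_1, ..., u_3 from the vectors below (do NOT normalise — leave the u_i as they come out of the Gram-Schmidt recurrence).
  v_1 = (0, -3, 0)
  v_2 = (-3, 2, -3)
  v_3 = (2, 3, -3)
Orthogonal basis:
  u_1 = (0, -3, 0)
  u_2 = (-3, 0, -3)
  u_3 = (5/2, 0, -5/2)

Apply the Gram-Schmidt recurrence
  u_1 = v_1
  u_i = v_i − Σ_{j<i} ((v_i · u_j) / (u_j · u_j)) · u_j.

Step by step this gives:
  u_1 = (0, -3, 0)
  u_2 = (-3, 0, -3)
  u_3 = (5/2, 0, -5/2)

Orthogonality check:
  u_2 · u_1 = 0 (should be 0)
  u_3 · u_1 = 0 (should be 0)
  u_3 · u_2 = 0 (should be 0)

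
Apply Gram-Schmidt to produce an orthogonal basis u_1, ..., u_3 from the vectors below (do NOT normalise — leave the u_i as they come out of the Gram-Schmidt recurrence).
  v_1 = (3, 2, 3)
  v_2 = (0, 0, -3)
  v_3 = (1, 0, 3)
Orthogonal basis:
  u_1 = (3, 2, 3)
  u_2 = (27/22, 9/11, -39/22)
  u_3 = (4/13, -6/13, 0)

Apply the Gram-Schmidt recurrence
  u_1 = v_1
  u_i = v_i − Σ_{j<i} ((v_i · u_j) / (u_j · u_j)) · u_j.

Step by step this gives:
  u_1 = (3, 2, 3)
  u_2 = (27/22, 9/11, -39/22)
  u_3 = (4/13, -6/13, 0)

Orthogonality check:
  u_2 · u_1 = 0 (should be 0)
  u_3 · u_1 = 0 (should be 0)
  u_3 · u_2 = 0 (should be 0)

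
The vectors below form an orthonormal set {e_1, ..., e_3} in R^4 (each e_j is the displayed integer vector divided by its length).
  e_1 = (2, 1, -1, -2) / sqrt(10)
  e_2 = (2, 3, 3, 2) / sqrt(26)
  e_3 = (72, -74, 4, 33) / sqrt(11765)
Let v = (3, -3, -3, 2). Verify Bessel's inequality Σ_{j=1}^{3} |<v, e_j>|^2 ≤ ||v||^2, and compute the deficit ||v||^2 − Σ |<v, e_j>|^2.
Σ |<v, e_j>|^2 = 4242/181; ||v||^2 = 31; deficit = 1369/181

Write each e_j = u_j / sqrt(<u_j, u_j>) where u_j is the displayed integer vector. Then <v, e_j> = <v, u_j> / sqrt(<u_j, u_j>), so |<v, e_j>|^2 = <v, u_j>^2 / <u_j, u_j>.
Coefficients: <v, e_1> = 2/sqrt(10), <v, e_2> = -8/sqrt(26), <v, e_3> = 492/sqrt(11765).
Square and sum: Σ |<v, e_j>|^2 = 4242/181.
Compute ||v||^2 = v·v = 31.
Deficit = 31 − 4242/181 = 1369/181 ≥ 0, confirming Bessel's inequality. (The deficit equals ||v − Σ <v,e_j> e_j||^2, the squared distance from v to span{e_j}.)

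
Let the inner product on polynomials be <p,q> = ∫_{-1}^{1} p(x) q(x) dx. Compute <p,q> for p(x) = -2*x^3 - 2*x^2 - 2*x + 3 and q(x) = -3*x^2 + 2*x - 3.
<p,q> = -328/15

Expand the product: p(x)·q(x) = 6*x^5 + 2*x^4 + 8*x^3 - 7*x^2 + 12*x - 9.
∫_{-1}^{1} of each monomial x^k gives [2/(k+1) if k even, 0 if k odd]. Integrating term-by-term (or equivalently evaluating the antiderivative F(x) = x^6 + 2*x^5/5 + 2*x^4 - 7*x^3/3 + 6*x^2 - 9*x at the endpoints):
  F(1) − F(−1) = -29/15 − (299/15) = -328/15.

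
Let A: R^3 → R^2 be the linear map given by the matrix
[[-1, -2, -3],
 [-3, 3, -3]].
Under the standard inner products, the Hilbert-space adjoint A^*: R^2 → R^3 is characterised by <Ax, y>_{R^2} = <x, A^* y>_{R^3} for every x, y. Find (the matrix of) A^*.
A^* = A^T =
[[-1, -3],
 [-2, 3],
 [-3, -3]]

For real matrices with standard dot products, the defining identity <Ax, y> = <x, A^* y> gives (Ax)^T y = x^T (A^*) y, i.e. x^T A^T y = x^T (A^*) y. Since this holds for all x, y, we must have A^* = A^T. Therefore
A^* =
[[-1, -3],
 [-2, 3],
 [-3, -3]].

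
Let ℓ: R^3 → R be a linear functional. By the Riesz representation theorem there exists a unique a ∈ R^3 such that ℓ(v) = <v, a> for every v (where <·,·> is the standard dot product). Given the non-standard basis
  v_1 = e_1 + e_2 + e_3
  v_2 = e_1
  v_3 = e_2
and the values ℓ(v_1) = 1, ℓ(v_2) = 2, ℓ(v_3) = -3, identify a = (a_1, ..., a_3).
a = (2, -3, 2)

Write a = (a_1, ..., a_3) in the standard basis. For each basis vector v_i, ℓ(v_i) = <v_i, a> is a linear equation in the a_j's. Collect the n equations into a matrix system V a = ℓ, where row i of V is v_i (expressed in the standard basis). Since V is invertible (lower-triangular with 1s on the diagonal, up to permutation), solve by back-substitution:
  V =
[[1, 1, 1],
 [1, 0, 0],
 [0, 1, 0]]
  V a = (1, 2, -3)
Solving gives a = (2, -3, 2).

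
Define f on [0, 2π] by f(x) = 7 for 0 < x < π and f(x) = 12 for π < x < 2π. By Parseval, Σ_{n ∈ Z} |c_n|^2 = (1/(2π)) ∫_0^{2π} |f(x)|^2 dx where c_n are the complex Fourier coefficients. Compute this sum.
Σ |c_n|^2 = 193/2

Parseval equates the L^2 energy of f (normalised by 1/(2π)) with the ℓ^2 sum of its Fourier coefficients: (1/(2π)) ∫_0^{2π} |f|^2 = Σ |c_n|^2.
Compute the left side: (1/(2π)) [∫_0^π 7^2 dx + ∫_π^{2π} 12^2 dx] = (1/(2π)) · (49π + 144π) = (49 + 144)/2 = 193/2.
So Σ_{n ∈ Z} |c_n|^2 = 193/2.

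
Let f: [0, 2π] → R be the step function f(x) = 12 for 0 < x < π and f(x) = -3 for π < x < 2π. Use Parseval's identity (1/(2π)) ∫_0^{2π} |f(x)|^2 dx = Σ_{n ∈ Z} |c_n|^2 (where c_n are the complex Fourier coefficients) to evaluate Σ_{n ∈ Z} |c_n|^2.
Σ |c_n|^2 = 153/2

Parseval equates the L^2 energy of f (normalised by 1/(2π)) with the ℓ^2 sum of its Fourier coefficients: (1/(2π)) ∫_0^{2π} |f|^2 = Σ |c_n|^2.
Compute the left side: (1/(2π)) [∫_0^π 12^2 dx + ∫_π^{2π} (-3)^2 dx] = (1/(2π)) · (144π + 9π) = (144 + 9)/2 = 153/2.
So Σ_{n ∈ Z} |c_n|^2 = 153/2.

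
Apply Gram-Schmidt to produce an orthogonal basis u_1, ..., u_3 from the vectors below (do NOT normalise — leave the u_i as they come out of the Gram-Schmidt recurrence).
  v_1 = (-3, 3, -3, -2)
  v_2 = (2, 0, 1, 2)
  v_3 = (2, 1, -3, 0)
Orthogonal basis:
  u_1 = (-3, 3, -3, -2)
  u_2 = (23/31, 39/31, -8/31, 36/31)
  u_3 = (203/110, -91/110, -119/55, -42/55)

Apply the Gram-Schmidt recurrence
  u_1 = v_1
  u_i = v_i − Σ_{j<i} ((v_i · u_j) / (u_j · u_j)) · u_j.

Step by step this gives:
  u_1 = (-3, 3, -3, -2)
  u_2 = (23/31, 39/31, -8/31, 36/31)
  u_3 = (203/110, -91/110, -119/55, -42/55)

Orthogonality check:
  u_2 · u_1 = 0 (should be 0)
  u_3 · u_1 = 0 (should be 0)
  u_3 · u_2 = 0 (should be 0)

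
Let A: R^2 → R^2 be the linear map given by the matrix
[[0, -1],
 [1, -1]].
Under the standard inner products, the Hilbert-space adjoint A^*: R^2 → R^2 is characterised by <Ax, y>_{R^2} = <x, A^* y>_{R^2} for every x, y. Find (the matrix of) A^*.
A^* = A^T =
[[0, 1],
 [-1, -1]]

For real matrices with standard dot products, the defining identity <Ax, y> = <x, A^* y> gives (Ax)^T y = x^T (A^*) y, i.e. x^T A^T y = x^T (A^*) y. Since this holds for all x, y, we must have A^* = A^T. Therefore
A^* =
[[0, 1],
 [-1, -1]].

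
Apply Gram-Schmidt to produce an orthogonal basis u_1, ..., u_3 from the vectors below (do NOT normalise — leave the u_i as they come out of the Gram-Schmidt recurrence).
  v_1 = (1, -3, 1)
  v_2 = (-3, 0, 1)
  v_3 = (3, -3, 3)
Orthogonal basis:
  u_1 = (1, -3, 1)
  u_2 = (-31/11, -6/11, 13/11)
  u_3 = (36/53, 48/53, 108/53)

Apply the Gram-Schmidt recurrence
  u_1 = v_1
  u_i = v_i − Σ_{j<i} ((v_i · u_j) / (u_j · u_j)) · u_j.

Step by step this gives:
  u_1 = (1, -3, 1)
  u_2 = (-31/11, -6/11, 13/11)
  u_3 = (36/53, 48/53, 108/53)

Orthogonality check:
  u_2 · u_1 = 0 (should be 0)
  u_3 · u_1 = 0 (should be 0)
  u_3 · u_2 = 0 (should be 0)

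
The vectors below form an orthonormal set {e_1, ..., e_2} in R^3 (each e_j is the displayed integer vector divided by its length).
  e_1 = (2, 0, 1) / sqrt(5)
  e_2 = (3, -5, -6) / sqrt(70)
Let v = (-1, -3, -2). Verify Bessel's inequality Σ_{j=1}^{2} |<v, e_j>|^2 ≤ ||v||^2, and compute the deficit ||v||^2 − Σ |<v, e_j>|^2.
Σ |<v, e_j>|^2 = 80/7; ||v||^2 = 14; deficit = 18/7

Write each e_j = u_j / sqrt(<u_j, u_j>) where u_j is the displayed integer vector. Then <v, e_j> = <v, u_j> / sqrt(<u_j, u_j>), so |<v, e_j>|^2 = <v, u_j>^2 / <u_j, u_j>.
Coefficients: <v, e_1> = -4/sqrt(5), <v, e_2> = 24/sqrt(70).
Square and sum: Σ |<v, e_j>|^2 = 80/7.
Compute ||v||^2 = v·v = 14.
Deficit = 14 − 80/7 = 18/7 ≥ 0, confirming Bessel's inequality. (The deficit equals ||v − Σ <v,e_j> e_j||^2, the squared distance from v to span{e_j}.)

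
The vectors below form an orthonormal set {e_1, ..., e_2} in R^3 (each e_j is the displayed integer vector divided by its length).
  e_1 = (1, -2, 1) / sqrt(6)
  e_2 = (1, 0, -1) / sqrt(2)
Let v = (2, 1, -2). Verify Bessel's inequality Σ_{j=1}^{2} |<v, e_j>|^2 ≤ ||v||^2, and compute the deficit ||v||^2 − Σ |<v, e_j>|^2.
Σ |<v, e_j>|^2 = 26/3; ||v||^2 = 9; deficit = 1/3

Write each e_j = u_j / sqrt(<u_j, u_j>) where u_j is the displayed integer vector. Then <v, e_j> = <v, u_j> / sqrt(<u_j, u_j>), so |<v, e_j>|^2 = <v, u_j>^2 / <u_j, u_j>.
Coefficients: <v, e_1> = -2/sqrt(6), <v, e_2> = 4/sqrt(2).
Square and sum: Σ |<v, e_j>|^2 = 26/3.
Compute ||v||^2 = v·v = 9.
Deficit = 9 − 26/3 = 1/3 ≥ 0, confirming Bessel's inequality. (The deficit equals ||v − Σ <v,e_j> e_j||^2, the squared distance from v to span{e_j}.)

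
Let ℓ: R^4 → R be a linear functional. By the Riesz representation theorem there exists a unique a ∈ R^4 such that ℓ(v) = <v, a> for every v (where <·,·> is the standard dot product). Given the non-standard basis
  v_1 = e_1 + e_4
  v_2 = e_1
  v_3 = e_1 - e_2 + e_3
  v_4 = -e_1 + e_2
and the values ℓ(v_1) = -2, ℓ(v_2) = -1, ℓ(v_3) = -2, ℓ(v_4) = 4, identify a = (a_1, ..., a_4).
a = (-1, 3, 2, -1)

Write a = (a_1, ..., a_4) in the standard basis. For each basis vector v_i, ℓ(v_i) = <v_i, a> is a linear equation in the a_j's. Collect the n equations into a matrix system V a = ℓ, where row i of V is v_i (expressed in the standard basis). Since V is invertible (lower-triangular with 1s on the diagonal, up to permutation), solve by back-substitution:
  V =
[[1, 0, 0, 1],
 [1, 0, 0, 0],
 [1, -1, 1, 0],
 [-1, 1, 0, 0]]
  V a = (-2, -1, -2, 4)
Solving gives a = (-1, 3, 2, -1).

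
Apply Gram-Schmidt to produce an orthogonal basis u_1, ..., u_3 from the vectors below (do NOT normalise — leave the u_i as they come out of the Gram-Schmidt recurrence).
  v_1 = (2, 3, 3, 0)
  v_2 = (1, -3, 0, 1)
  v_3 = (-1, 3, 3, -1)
Orthogonal basis:
  u_1 = (2, 3, 3, 0)
  u_2 = (18/11, -45/22, 21/22, 1)
  u_3 = (-261/193, -108/193, 282/193, -63/193)

Apply the Gram-Schmidt recurrence
  u_1 = v_1
  u_i = v_i − Σ_{j<i} ((v_i · u_j) / (u_j · u_j)) · u_j.

Step by step this gives:
  u_1 = (2, 3, 3, 0)
  u_2 = (18/11, -45/22, 21/22, 1)
  u_3 = (-261/193, -108/193, 282/193, -63/193)

Orthogonality check:
  u_2 · u_1 = 0 (should be 0)
  u_3 · u_1 = 0 (should be 0)
  u_3 · u_2 = 0 (should be 0)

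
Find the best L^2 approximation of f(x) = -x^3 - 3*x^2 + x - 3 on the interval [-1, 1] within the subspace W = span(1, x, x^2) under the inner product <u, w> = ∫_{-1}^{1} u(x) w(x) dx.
g(x) = -3*x^2 + 2*x/5 - 3

The best approximation g ∈ W is the orthogonal projection of f onto W. Writing g = a_0 + a_1 x + a_2 x^2, the coefficients solve the normal equations G · a = b where
  G_{ij} = <φ_i, φ_j> and b_i = <f, φ_i>, with φ_0 = 1, φ_1 = x, φ_2 = x^2.
G =
  [2, 0, 2/3]
  [0, 2/3, 0]
  [2/3, 0, 2/5],
b = (-8, 4/15, -16/5).
Solving gives a_0 = -3, a_1 = 2/5, a_2 = -3, so
  g(x) = -3*x^2 + 2*x/5 - 3.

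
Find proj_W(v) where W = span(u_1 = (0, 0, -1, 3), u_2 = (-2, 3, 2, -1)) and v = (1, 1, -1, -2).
proj_W(v) = (6/31, -9/31, 11/31, -48/31)

Set up U = [u_1 | ... | u_2] ∈ R^(4×2). The projector onto W = col(U) is P = U (U^T U)^(-1) U^T.
Compute U^T U =
  [10, -5]
  [-5, 18],
and U^T v = (-5, 1).
Solve U^T U · c = U^T v for the coefficients: c = (-17/31, -3/31). The projection is proj_W(v) = U c.
Check: (v - proj_W(v)) · u_1 = 0  (should be 0).
Check: (v - proj_W(v)) · u_2 = 0  (should be 0).
Result: proj_W(v) = (6/31, -9/31, 11/31, -48/31).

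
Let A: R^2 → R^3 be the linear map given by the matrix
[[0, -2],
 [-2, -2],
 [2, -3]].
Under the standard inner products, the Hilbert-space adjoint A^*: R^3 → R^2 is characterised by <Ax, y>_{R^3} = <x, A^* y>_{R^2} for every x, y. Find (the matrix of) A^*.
A^* = A^T =
[[0, -2, 2],
 [-2, -2, -3]]

For real matrices with standard dot products, the defining identity <Ax, y> = <x, A^* y> gives (Ax)^T y = x^T (A^*) y, i.e. x^T A^T y = x^T (A^*) y. Since this holds for all x, y, we must have A^* = A^T. Therefore
A^* =
[[0, -2, 2],
 [-2, -2, -3]].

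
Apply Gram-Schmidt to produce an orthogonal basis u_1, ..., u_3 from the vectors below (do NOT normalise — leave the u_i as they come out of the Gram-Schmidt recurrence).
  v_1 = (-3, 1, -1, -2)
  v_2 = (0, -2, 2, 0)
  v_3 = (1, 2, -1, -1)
Orthogonal basis:
  u_1 = (-3, 1, -1, -2)
  u_2 = (-4/5, -26/15, 26/15, -8/15)
  u_3 = (10/13, 1/2, 1/2, -15/13)

Apply the Gram-Schmidt recurrence
  u_1 = v_1
  u_i = v_i − Σ_{j<i} ((v_i · u_j) / (u_j · u_j)) · u_j.

Step by step this gives:
  u_1 = (-3, 1, -1, -2)
  u_2 = (-4/5, -26/15, 26/15, -8/15)
  u_3 = (10/13, 1/2, 1/2, -15/13)

Orthogonality check:
  u_2 · u_1 = 0 (should be 0)
  u_3 · u_1 = 0 (should be 0)
  u_3 · u_2 = 0 (should be 0)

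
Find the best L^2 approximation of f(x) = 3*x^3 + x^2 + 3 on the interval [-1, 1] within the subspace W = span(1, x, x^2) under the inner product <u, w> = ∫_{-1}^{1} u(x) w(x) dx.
g(x) = x^2 + 9*x/5 + 3

The best approximation g ∈ W is the orthogonal projection of f onto W. Writing g = a_0 + a_1 x + a_2 x^2, the coefficients solve the normal equations G · a = b where
  G_{ij} = <φ_i, φ_j> and b_i = <f, φ_i>, with φ_0 = 1, φ_1 = x, φ_2 = x^2.
G =
  [2, 0, 2/3]
  [0, 2/3, 0]
  [2/3, 0, 2/5],
b = (20/3, 6/5, 12/5).
Solving gives a_0 = 3, a_1 = 9/5, a_2 = 1, so
  g(x) = x^2 + 9*x/5 + 3.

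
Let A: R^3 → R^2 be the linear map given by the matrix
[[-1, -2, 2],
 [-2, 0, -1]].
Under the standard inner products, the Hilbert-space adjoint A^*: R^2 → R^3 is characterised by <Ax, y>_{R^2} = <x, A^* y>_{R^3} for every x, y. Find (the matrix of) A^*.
A^* = A^T =
[[-1, -2],
 [-2, 0],
 [2, -1]]

For real matrices with standard dot products, the defining identity <Ax, y> = <x, A^* y> gives (Ax)^T y = x^T (A^*) y, i.e. x^T A^T y = x^T (A^*) y. Since this holds for all x, y, we must have A^* = A^T. Therefore
A^* =
[[-1, -2],
 [-2, 0],
 [2, -1]].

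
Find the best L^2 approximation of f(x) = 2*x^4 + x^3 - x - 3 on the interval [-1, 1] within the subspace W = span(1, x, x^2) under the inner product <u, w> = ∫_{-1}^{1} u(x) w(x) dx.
g(x) = 12*x^2/7 - 2*x/5 - 111/35

The best approximation g ∈ W is the orthogonal projection of f onto W. Writing g = a_0 + a_1 x + a_2 x^2, the coefficients solve the normal equations G · a = b where
  G_{ij} = <φ_i, φ_j> and b_i = <f, φ_i>, with φ_0 = 1, φ_1 = x, φ_2 = x^2.
G =
  [2, 0, 2/3]
  [0, 2/3, 0]
  [2/3, 0, 2/5],
b = (-26/5, -4/15, -10/7).
Solving gives a_0 = -111/35, a_1 = -2/5, a_2 = 12/7, so
  g(x) = 12*x^2/7 - 2*x/5 - 111/35.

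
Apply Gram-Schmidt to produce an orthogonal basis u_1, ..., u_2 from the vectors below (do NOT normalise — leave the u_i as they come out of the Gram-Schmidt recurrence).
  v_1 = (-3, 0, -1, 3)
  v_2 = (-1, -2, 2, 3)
Orthogonal basis:
  u_1 = (-3, 0, -1, 3)
  u_2 = (11/19, -2, 48/19, 27/19)

Apply the Gram-Schmidt recurrence
  u_1 = v_1
  u_i = v_i − Σ_{j<i} ((v_i · u_j) / (u_j · u_j)) · u_j.

Step by step this gives:
  u_1 = (-3, 0, -1, 3)
  u_2 = (11/19, -2, 48/19, 27/19)

Orthogonality check:
  u_2 · u_1 = 0 (should be 0)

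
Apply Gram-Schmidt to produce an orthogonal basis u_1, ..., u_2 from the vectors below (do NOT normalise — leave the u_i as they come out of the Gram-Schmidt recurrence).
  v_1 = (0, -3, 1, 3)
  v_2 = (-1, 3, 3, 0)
Orthogonal basis:
  u_1 = (0, -3, 1, 3)
  u_2 = (-1, 39/19, 63/19, 18/19)

Apply the Gram-Schmidt recurrence
  u_1 = v_1
  u_i = v_i − Σ_{j<i} ((v_i · u_j) / (u_j · u_j)) · u_j.

Step by step this gives:
  u_1 = (0, -3, 1, 3)
  u_2 = (-1, 39/19, 63/19, 18/19)

Orthogonality check:
  u_2 · u_1 = 0 (should be 0)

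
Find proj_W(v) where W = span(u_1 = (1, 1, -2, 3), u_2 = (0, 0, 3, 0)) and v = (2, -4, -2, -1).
proj_W(v) = (-5/11, -5/11, -2, -15/11)

Set up U = [u_1 | ... | u_2] ∈ R^(4×2). The projector onto W = col(U) is P = U (U^T U)^(-1) U^T.
Compute U^T U =
  [15, -6]
  [-6, 9],
and U^T v = (-1, -6).
Solve U^T U · c = U^T v for the coefficients: c = (-5/11, -32/33). The projection is proj_W(v) = U c.
Check: (v - proj_W(v)) · u_1 = 0  (should be 0).
Check: (v - proj_W(v)) · u_2 = 0  (should be 0).
Result: proj_W(v) = (-5/11, -5/11, -2, -15/11).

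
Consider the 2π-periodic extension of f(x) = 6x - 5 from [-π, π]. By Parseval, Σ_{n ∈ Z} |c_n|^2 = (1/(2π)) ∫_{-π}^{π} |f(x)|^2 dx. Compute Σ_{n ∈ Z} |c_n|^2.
Σ |c_n|^2 = 12π^2 + 25

Expand and integrate term by term over [-π, π]:
  ∫ (6x)^2 dx = 36·(2π^3/3); ∫ 2·6·(-5)·x dx = 0 (odd integrand); ∫ (-5)^2 dx = 25·2π.
So (1/(2π)) ∫_{-π}^{π} (6x - 5)^2 dx = 36π^2/3 + 25 = 12π^2 + 25.
Parseval ⇒ Σ |c_n|^2 = 12π^2 + 25.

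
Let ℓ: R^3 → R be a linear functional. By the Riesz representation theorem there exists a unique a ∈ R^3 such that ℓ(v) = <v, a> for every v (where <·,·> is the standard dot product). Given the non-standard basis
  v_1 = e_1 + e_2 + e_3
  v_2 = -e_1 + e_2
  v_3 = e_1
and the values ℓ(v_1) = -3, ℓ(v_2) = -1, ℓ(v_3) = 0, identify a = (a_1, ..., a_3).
a = (0, -1, -2)

Write a = (a_1, ..., a_3) in the standard basis. For each basis vector v_i, ℓ(v_i) = <v_i, a> is a linear equation in the a_j's. Collect the n equations into a matrix system V a = ℓ, where row i of V is v_i (expressed in the standard basis). Since V is invertible (lower-triangular with 1s on the diagonal, up to permutation), solve by back-substitution:
  V =
[[1, 1, 1],
 [-1, 1, 0],
 [1, 0, 0]]
  V a = (-3, -1, 0)
Solving gives a = (0, -1, -2).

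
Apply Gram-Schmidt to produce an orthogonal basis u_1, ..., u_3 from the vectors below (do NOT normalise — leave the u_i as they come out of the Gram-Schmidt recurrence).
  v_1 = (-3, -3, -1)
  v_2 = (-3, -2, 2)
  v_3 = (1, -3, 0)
Orthogonal basis:
  u_1 = (-3, -3, -1)
  u_2 = (-18/19, 1/19, 51/19)
  u_3 = (20/11, -45/22, 15/22)

Apply the Gram-Schmidt recurrence
  u_1 = v_1
  u_i = v_i − Σ_{j<i} ((v_i · u_j) / (u_j · u_j)) · u_j.

Step by step this gives:
  u_1 = (-3, -3, -1)
  u_2 = (-18/19, 1/19, 51/19)
  u_3 = (20/11, -45/22, 15/22)

Orthogonality check:
  u_2 · u_1 = 0 (should be 0)
  u_3 · u_1 = 0 (should be 0)
  u_3 · u_2 = 0 (should be 0)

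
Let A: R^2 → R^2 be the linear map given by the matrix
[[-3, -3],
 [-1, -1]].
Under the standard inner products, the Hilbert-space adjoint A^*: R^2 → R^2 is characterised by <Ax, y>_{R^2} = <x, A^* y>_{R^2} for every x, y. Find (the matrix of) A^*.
A^* = A^T =
[[-3, -1],
 [-3, -1]]

For real matrices with standard dot products, the defining identity <Ax, y> = <x, A^* y> gives (Ax)^T y = x^T (A^*) y, i.e. x^T A^T y = x^T (A^*) y. Since this holds for all x, y, we must have A^* = A^T. Therefore
A^* =
[[-3, -1],
 [-3, -1]].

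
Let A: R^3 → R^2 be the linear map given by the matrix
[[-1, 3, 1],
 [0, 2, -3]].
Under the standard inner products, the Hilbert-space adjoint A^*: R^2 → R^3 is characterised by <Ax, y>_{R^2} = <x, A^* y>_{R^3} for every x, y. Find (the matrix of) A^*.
A^* = A^T =
[[-1, 0],
 [3, 2],
 [1, -3]]

For real matrices with standard dot products, the defining identity <Ax, y> = <x, A^* y> gives (Ax)^T y = x^T (A^*) y, i.e. x^T A^T y = x^T (A^*) y. Since this holds for all x, y, we must have A^* = A^T. Therefore
A^* =
[[-1, 0],
 [3, 2],
 [1, -3]].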